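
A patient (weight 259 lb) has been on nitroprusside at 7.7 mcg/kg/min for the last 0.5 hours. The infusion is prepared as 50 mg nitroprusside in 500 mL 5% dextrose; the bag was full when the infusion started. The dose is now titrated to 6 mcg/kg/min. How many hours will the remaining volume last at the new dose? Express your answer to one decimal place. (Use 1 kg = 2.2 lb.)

0.5 hours

Initial rate:
Weight = 259 lb ÷ 2.2 lb/kg = 117.7273 kg
Dose = 7.7 mcg/kg/min × 117.7273 kg = 906.5 mcg/min
906.5 mcg/min × 60 min/hr = 54390 mcg/hr
Concentration = 50 mg ÷ 500 mL = 0.1 mg/mL = 100 mcg/mL
Rate = 54390 mcg/hr ÷ 100 mcg/mL = 543.9 mL/hr
Volume infused so far = 543.9 mL/hr × 0.5 hr = 271.95 mL
Volume remaining = 500 − 271.95 = 228.05 mL
New rate:
Dose = 6 mcg/kg/min × 117.7273 kg = 706.3636 mcg/min
706.3636 mcg/min × 60 min/hr = 42381.82 mcg/hr
Rate = 42381.82 mcg/hr ÷ 100 mcg/mL = 423.8182 mL/hr
Time remaining = 228.05 mL ÷ 423.8182 mL/hr = 0.5380845 hr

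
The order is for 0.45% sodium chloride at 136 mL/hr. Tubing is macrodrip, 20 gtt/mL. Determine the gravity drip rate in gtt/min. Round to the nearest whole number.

136 mL/hr ÷ 60 min/hr = 2.266667 mL/min
2.266667 mL/min × 20 gtt/mL = 45.33333 gtt/min

45 gtt/min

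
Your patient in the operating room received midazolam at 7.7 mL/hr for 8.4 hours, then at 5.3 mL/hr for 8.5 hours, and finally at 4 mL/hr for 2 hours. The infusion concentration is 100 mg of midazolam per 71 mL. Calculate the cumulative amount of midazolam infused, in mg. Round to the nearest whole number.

166 mg

Concentration = 100 mg ÷ 71 mL = 1.408451 mg/mL
Stage 1: 7.7 mL/hr × 8.4 hr = 64.68 mL → 64.68 mL × 1.408451 mg/mL = 91.09859 mg
Stage 2: 5.3 mL/hr × 8.5 hr = 45.05 mL → 45.05 mL × 1.408451 mg/mL = 63.4507 mg
Stage 3: 4 mL/hr × 2 hr = 8 mL → 8 mL × 1.408451 mg/mL = 11.26761 mg
Total = 91.09859 + 63.4507 + 11.26761 = 165.8169 mg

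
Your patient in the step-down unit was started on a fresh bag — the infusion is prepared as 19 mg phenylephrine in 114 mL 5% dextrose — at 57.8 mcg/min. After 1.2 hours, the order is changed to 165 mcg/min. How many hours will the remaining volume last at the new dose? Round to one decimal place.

1.5 hours

Initial rate:
57.8 mcg/min × 60 min/hr = 3468 mcg/hr
Concentration = 19 mg ÷ 114 mL = 0.1666667 mg/mL = 166.6667 mcg/mL
Rate = 3468 mcg/hr ÷ 166.6667 mcg/mL = 20.808 mL/hr
Volume infused so far = 20.808 mL/hr × 1.2 hr = 24.9696 mL
Volume remaining = 114 − 24.9696 = 89.0304 mL
New rate:
165 mcg/min × 60 min/hr = 9900 mcg/hr
Rate = 9900 mcg/hr ÷ 166.6667 mcg/mL = 59.4 mL/hr
Time remaining = 89.0304 mL ÷ 59.4 mL/hr = 1.498828 hr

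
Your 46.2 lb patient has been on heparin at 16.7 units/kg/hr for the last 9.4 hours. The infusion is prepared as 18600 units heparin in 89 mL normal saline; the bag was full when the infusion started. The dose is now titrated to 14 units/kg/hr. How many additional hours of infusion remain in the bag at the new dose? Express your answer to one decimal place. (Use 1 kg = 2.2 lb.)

Initial rate:
Weight = 46.2 lb ÷ 2.2 lb/kg = 21 kg
Dose = 16.7 units/kg/hr × 21 kg = 350.7 units/hr
Concentration = 18600 units ÷ 89 mL = 208.9888 units/mL
Rate = 350.7 units/hr ÷ 208.9888 units/mL = 1.678081 mL/hr
Volume infused so far = 1.678081 mL/hr × 9.4 hr = 15.77396 mL
Volume remaining = 89 − 15.77396 = 73.22604 mL
New rate:
Dose = 14 units/kg/hr × 21 kg = 294 units/hr
Rate = 294 units/hr ÷ 208.9888 units/mL = 1.406774 mL/hr
Time remaining = 73.22604 mL ÷ 1.406774 mL/hr = 52.05245 hr

52.1 hours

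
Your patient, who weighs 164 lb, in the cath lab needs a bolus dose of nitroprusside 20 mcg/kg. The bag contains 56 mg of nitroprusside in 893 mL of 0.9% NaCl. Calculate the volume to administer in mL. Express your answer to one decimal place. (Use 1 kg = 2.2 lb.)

23.8 mL

Weight = 164 lb ÷ 2.2 lb/kg = 74.54545 kg
Dose = 20 mcg/kg × 74.54545 kg = 1490.909 mcg
Concentration = 56 mg ÷ 893 mL = 0.06270997 mg/mL = 62.70997 mcg/mL
Volume = 1490.909 mcg ÷ 62.70997 mcg/mL = 23.77468 mL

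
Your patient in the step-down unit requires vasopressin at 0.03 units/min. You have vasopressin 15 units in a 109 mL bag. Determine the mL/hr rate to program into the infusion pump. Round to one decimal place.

0.03 units/min × 60 min/hr = 1.8 units/hr
Concentration = 15 units ÷ 109 mL = 0.1376147 units/mL
Rate = 1.8 units/hr ÷ 0.1376147 units/mL = 13.08 mL/hr

13.1 mL/hr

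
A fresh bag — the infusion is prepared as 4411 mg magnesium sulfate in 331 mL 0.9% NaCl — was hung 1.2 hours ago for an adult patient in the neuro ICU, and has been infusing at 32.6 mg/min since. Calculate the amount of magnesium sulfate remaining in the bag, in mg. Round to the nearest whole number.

32.6 mg/min × 60 min/hr = 1956 mg/hr
Concentration = 4411 mg ÷ 331 mL = 13.32628 mg/mL
Rate = 1956 mg/hr ÷ 13.32628 mg/mL = 146.7776 mL/hr
Volume infused = 146.7776 mL/hr × 1.2 hr = 176.1331 mL
Volume remaining = 331 − 176.1331 = 154.8669 mL
Drug remaining = 154.8669 mL × 13.32628 mg/mL = 2063.8 mg

2064 mg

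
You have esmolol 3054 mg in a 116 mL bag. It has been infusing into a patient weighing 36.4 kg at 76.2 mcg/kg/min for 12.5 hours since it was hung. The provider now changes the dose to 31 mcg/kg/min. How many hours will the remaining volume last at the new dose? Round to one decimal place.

Initial rate:
Dose = 76.2 mcg/kg/min × 36.4 kg = 2773.68 mcg/min
2773.68 mcg/min × 60 min/hr = 166420.8 mcg/hr
Concentration = 3054 mg ÷ 116 mL = 26.32759 mg/mL = 26327.59 mcg/mL
Rate = 166420.8 mcg/hr ÷ 26327.59 mcg/mL = 6.321157 mL/hr
Volume infused so far = 6.321157 mL/hr × 12.5 hr = 79.01446 mL
Volume remaining = 116 − 79.01446 = 36.98554 mL
New rate:
Dose = 31 mcg/kg/min × 36.4 kg = 1128.4 mcg/min
1128.4 mcg/min × 60 min/hr = 67704 mcg/hr
Rate = 67704 mcg/hr ÷ 26327.59 mcg/mL = 2.571599 mL/hr
Time remaining = 36.98554 mL ÷ 2.571599 mL/hr = 14.38231 hr

14.4 hours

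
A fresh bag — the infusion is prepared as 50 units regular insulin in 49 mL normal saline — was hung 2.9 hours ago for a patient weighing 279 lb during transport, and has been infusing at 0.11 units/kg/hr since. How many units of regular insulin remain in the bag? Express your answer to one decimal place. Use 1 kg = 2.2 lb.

Weight = 279 lb ÷ 2.2 lb/kg = 126.8182 kg
Dose = 0.11 units/kg/hr × 126.8182 kg = 13.95 units/hr
Concentration = 50 units ÷ 49 mL = 1.020408 units/mL
Rate = 13.95 units/hr ÷ 1.020408 units/mL = 13.671 mL/hr
Volume infused = 13.671 mL/hr × 2.9 hr = 39.6459 mL
Volume remaining = 49 − 39.6459 = 9.3541 mL
Drug remaining = 9.3541 mL × 1.020408 units/mL = 9.545 units

9.5 units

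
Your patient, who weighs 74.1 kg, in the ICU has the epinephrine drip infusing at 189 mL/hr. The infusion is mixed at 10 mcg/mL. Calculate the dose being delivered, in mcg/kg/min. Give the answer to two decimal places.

Drug rate = 189 mL/hr × 10 mcg/mL = 1890 mcg/hr
1890 mcg/hr ÷ 60 min/hr = 31.5 mcg/min
31.5 mcg/min ÷ 74.1 kg = 0.4251012 mcg/kg/min

0.43 mcg/kg/min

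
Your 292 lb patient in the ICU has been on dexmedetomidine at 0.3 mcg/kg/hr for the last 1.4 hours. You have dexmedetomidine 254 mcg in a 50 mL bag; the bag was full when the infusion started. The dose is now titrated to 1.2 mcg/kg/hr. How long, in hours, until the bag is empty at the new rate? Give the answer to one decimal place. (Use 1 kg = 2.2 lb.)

1.2 hours

Initial rate:
Weight = 292 lb ÷ 2.2 lb/kg = 132.7273 kg
Dose = 0.3 mcg/kg/hr × 132.7273 kg = 39.81818 mcg/hr
Concentration = 254 mcg ÷ 50 mL = 5.08 mcg/mL
Rate = 39.81818 mcg/hr ÷ 5.08 mcg/mL = 7.838225 mL/hr
Volume infused so far = 7.838225 mL/hr × 1.4 hr = 10.97351 mL
Volume remaining = 50 − 10.97351 = 39.02649 mL
New rate:
Dose = 1.2 mcg/kg/hr × 132.7273 kg = 159.2727 mcg/hr
Rate = 159.2727 mcg/hr ÷ 5.08 mcg/mL = 31.3529 mL/hr
Time remaining = 39.02649 mL ÷ 31.3529 mL/hr = 1.244749 hr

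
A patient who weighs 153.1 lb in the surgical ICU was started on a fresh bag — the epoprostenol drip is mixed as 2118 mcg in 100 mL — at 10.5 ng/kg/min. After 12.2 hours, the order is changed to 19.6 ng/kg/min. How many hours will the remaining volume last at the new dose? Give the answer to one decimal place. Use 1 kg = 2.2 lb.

Initial rate:
Weight = 153.1 lb ÷ 2.2 lb/kg = 69.59091 kg
Dose = 10.5 ng/kg/min × 69.59091 kg = 730.7045 ng/min
730.7045 ng/min × 60 min/hr = 43842.27 ng/hr
Concentration = 2118 mcg ÷ 100 mL = 21.18 mcg/mL = 21180 ng/mL
Rate = 43842.27 ng/hr ÷ 21180 ng/mL = 2.069985 mL/hr
Volume infused so far = 2.069985 mL/hr × 12.2 hr = 25.25381 mL
Volume remaining = 100 − 25.25381 = 74.74619 mL
New rate:
Dose = 19.6 ng/kg/min × 69.59091 kg = 1363.982 ng/min
1363.982 ng/min × 60 min/hr = 81838.91 ng/hr
Rate = 81838.91 ng/hr ÷ 21180 ng/mL = 3.863971 mL/hr
Time remaining = 74.74619 mL ÷ 3.863971 mL/hr = 19.3444 hr

19.3 hours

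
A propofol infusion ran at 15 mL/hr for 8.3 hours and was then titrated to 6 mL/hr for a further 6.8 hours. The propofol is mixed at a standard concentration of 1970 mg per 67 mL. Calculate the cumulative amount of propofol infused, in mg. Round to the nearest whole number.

4860 mg

Concentration = 1970 mg ÷ 67 mL = 29.40299 mg/mL
Stage 1: 15 mL/hr × 8.3 hr = 124.5 mL → 124.5 mL × 29.40299 mg/mL = 3660.672 mg
Stage 2: 6 mL/hr × 6.8 hr = 40.8 mL → 40.8 mL × 29.40299 mg/mL = 1199.642 mg
Total = 3660.672 + 1199.642 = 4860.313 mg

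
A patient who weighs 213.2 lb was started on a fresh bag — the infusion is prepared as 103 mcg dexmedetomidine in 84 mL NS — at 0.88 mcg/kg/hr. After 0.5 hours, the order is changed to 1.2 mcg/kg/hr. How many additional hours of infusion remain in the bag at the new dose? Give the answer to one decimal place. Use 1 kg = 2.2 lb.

0.5 hours

Initial rate:
Weight = 213.2 lb ÷ 2.2 lb/kg = 96.90909 kg
Dose = 0.88 mcg/kg/hr × 96.90909 kg = 85.28 mcg/hr
Concentration = 103 mcg ÷ 84 mL = 1.22619 mcg/mL
Rate = 85.28 mcg/hr ÷ 1.22619 mcg/mL = 69.54874 mL/hr
Volume infused so far = 69.54874 mL/hr × 0.5 hr = 34.77437 mL
Volume remaining = 84 − 34.77437 = 49.22563 mL
New rate:
Dose = 1.2 mcg/kg/hr × 96.90909 kg = 116.2909 mcg/hr
Rate = 116.2909 mcg/hr ÷ 1.22619 mcg/mL = 94.83919 mL/hr
Time remaining = 49.22563 mL ÷ 94.83919 mL/hr = 0.5190432 hr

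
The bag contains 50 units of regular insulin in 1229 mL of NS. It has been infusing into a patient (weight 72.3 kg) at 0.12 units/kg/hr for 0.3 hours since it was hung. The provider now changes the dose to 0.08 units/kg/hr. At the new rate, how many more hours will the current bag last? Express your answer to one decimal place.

8.2 hours

Initial rate:
Dose = 0.12 units/kg/hr × 72.3 kg = 8.676 units/hr
Concentration = 50 units ÷ 1229 mL = 0.04068348 units/mL
Rate = 8.676 units/hr ÷ 0.04068348 units/mL = 213.2561 mL/hr
Volume infused so far = 213.2561 mL/hr × 0.3 hr = 63.97682 mL
Volume remaining = 1229 − 63.97682 = 1165.023 mL
New rate:
Dose = 0.08 units/kg/hr × 72.3 kg = 5.784 units/hr
Rate = 5.784 units/hr ÷ 0.04068348 units/mL = 142.1707 mL/hr
Time remaining = 1165.023 mL ÷ 142.1707 mL/hr = 8.194537 hr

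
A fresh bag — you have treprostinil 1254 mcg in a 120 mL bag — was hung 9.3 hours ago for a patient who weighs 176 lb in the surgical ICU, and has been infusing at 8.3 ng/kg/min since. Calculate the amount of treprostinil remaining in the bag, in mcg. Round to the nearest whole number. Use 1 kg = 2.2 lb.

883 mcg

Weight = 176 lb ÷ 2.2 lb/kg = 80 kg
Dose = 8.3 ng/kg/min × 80 kg = 664 ng/min
664 ng/min × 60 min/hr = 39840 ng/hr
Concentration = 1254 mcg ÷ 120 mL = 10.45 mcg/mL = 10450 ng/mL
Rate = 39840 ng/hr ÷ 10450 ng/mL = 3.81244 mL/hr
Volume infused = 3.81244 mL/hr × 9.3 hr = 35.45569 mL
Volume remaining = 120 − 35.45569 = 84.54431 mL
Drug remaining = 84.54431 mL × 10450 ng/mL = 883488 ng = 883.488 mcg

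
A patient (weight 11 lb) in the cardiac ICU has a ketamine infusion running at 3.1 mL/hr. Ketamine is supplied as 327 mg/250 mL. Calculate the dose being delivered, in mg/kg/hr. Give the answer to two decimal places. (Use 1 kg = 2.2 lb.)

Weight = 11 lb ÷ 2.2 lb/kg = 5 kg
Concentration = 327 mg ÷ 250 mL = 1.308 mg/mL
Drug rate = 3.1 mL/hr × 1.308 mg/mL = 4.0548 mg/hr
4.0548 mg/hr ÷ 5 kg = 0.81096 mg/kg/hr

0.81 mg/kg/hr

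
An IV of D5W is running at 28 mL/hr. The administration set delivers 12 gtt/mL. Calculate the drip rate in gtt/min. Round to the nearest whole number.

28 mL/hr ÷ 60 min/hr = 0.4666667 mL/min
0.4666667 mL/min × 12 gtt/mL = 5.6 gtt/min

6 gtt/min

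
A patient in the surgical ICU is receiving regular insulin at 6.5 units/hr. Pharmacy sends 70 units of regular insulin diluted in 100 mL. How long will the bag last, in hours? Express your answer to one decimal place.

10.8 hours

Concentration = 70 units ÷ 100 mL = 0.7 units/mL
Rate = 6.5 units/hr ÷ 0.7 units/mL = 9.285714 mL/hr
Duration = 100 mL ÷ 9.285714 mL/hr = 10.76923 hr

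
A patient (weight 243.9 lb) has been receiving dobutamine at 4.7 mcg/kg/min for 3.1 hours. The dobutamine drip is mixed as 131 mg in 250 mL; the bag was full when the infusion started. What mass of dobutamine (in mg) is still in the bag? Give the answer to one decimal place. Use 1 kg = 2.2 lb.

Weight = 243.9 lb ÷ 2.2 lb/kg = 110.8636 kg
Dose = 4.7 mcg/kg/min × 110.8636 kg = 521.0591 mcg/min
521.0591 mcg/min × 60 min/hr = 31263.55 mcg/hr
Concentration = 131 mg ÷ 250 mL = 0.524 mg/mL = 524 mcg/mL
Rate = 31263.55 mcg/hr ÷ 524 mcg/mL = 59.66325 mL/hr
Volume infused = 59.66325 mL/hr × 3.1 hr = 184.9561 mL
Volume remaining = 250 − 184.9561 = 65.04391 mL
Drug remaining = 65.04391 mL × 524 mcg/mL = 34083.01 mcg = 34.08301 mg

34.1 mg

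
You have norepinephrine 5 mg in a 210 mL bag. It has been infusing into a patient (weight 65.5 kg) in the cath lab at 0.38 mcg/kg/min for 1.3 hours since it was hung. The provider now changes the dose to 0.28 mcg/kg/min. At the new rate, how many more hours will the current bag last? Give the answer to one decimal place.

Initial rate:
Dose = 0.38 mcg/kg/min × 65.5 kg = 24.89 mcg/min
24.89 mcg/min × 60 min/hr = 1493.4 mcg/hr
Concentration = 5 mg ÷ 210 mL = 0.02380952 mg/mL = 23.80952 mcg/mL
Rate = 1493.4 mcg/hr ÷ 23.80952 mcg/mL = 62.7228 mL/hr
Volume infused so far = 62.7228 mL/hr × 1.3 hr = 81.53964 mL
Volume remaining = 210 − 81.53964 = 128.4604 mL
New rate:
Dose = 0.28 mcg/kg/min × 65.5 kg = 18.34 mcg/min
18.34 mcg/min × 60 min/hr = 1100.4 mcg/hr
Rate = 1100.4 mcg/hr ÷ 23.80952 mcg/mL = 46.2168 mL/hr
Time remaining = 128.4604 mL ÷ 46.2168 mL/hr = 2.779517 hr

2.8 hours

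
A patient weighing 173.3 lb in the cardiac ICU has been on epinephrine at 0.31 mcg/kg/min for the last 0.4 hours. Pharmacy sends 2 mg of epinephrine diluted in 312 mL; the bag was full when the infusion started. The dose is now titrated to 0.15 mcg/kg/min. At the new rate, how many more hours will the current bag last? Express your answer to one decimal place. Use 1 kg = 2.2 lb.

Initial rate:
Weight = 173.3 lb ÷ 2.2 lb/kg = 78.77273 kg
Dose = 0.31 mcg/kg/min × 78.77273 kg = 24.41955 mcg/min
24.41955 mcg/min × 60 min/hr = 1465.173 mcg/hr
Concentration = 2 mg ÷ 312 mL = 0.006410256 mg/mL = 6.410256 mcg/mL
Rate = 1465.173 mcg/hr ÷ 6.410256 mcg/mL = 228.5669 mL/hr
Volume infused so far = 228.5669 mL/hr × 0.4 hr = 91.42678 mL
Volume remaining = 312 − 91.42678 = 220.5732 mL
New rate:
Dose = 0.15 mcg/kg/min × 78.77273 kg = 11.81591 mcg/min
11.81591 mcg/min × 60 min/hr = 708.9545 mcg/hr
Rate = 708.9545 mcg/hr ÷ 6.410256 mcg/mL = 110.5969 mL/hr
Time remaining = 220.5732 mL ÷ 110.5969 mL/hr = 1.994389 hr

2.0 hours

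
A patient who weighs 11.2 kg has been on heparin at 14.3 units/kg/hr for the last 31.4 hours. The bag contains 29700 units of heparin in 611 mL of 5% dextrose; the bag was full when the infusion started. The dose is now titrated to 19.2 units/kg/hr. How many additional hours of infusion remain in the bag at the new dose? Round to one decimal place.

Initial rate:
Dose = 14.3 units/kg/hr × 11.2 kg = 160.16 units/hr
Concentration = 29700 units ÷ 611 mL = 48.60884 units/mL
Rate = 160.16 units/hr ÷ 48.60884 units/mL = 3.294874 mL/hr
Volume infused so far = 3.294874 mL/hr × 31.4 hr = 103.459 mL
Volume remaining = 611 − 103.459 = 507.541 mL
New rate:
Dose = 19.2 units/kg/hr × 11.2 kg = 215.04 units/hr
Rate = 215.04 units/hr ÷ 48.60884 units/mL = 4.423887 mL/hr
Time remaining = 507.541 mL ÷ 4.423887 mL/hr = 114.7274 hr

114.7 hours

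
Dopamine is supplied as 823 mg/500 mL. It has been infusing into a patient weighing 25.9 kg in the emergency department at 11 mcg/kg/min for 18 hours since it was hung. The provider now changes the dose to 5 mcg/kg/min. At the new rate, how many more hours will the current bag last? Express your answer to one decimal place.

66.3 hours

Initial rate:
Dose = 11 mcg/kg/min × 25.9 kg = 284.9 mcg/min
284.9 mcg/min × 60 min/hr = 17094 mcg/hr
Concentration = 823 mg ÷ 500 mL = 1.646 mg/mL = 1646 mcg/mL
Rate = 17094 mcg/hr ÷ 1646 mcg/mL = 10.38518 mL/hr
Volume infused so far = 10.38518 mL/hr × 18 hr = 186.9332 mL
Volume remaining = 500 − 186.9332 = 313.0668 mL
New rate:
Dose = 5 mcg/kg/min × 25.9 kg = 129.5 mcg/min
129.5 mcg/min × 60 min/hr = 7770 mcg/hr
Rate = 7770 mcg/hr ÷ 1646 mcg/mL = 4.720535 mL/hr
Time remaining = 313.0668 mL ÷ 4.720535 mL/hr = 66.32021 hr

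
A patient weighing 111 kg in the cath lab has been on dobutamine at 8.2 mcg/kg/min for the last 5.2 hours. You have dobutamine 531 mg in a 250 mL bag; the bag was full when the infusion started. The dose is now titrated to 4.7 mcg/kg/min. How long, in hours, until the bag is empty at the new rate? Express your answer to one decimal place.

Initial rate:
Dose = 8.2 mcg/kg/min × 111 kg = 910.2 mcg/min
910.2 mcg/min × 60 min/hr = 54612 mcg/hr
Concentration = 531 mg ÷ 250 mL = 2.124 mg/mL = 2124 mcg/mL
Rate = 54612 mcg/hr ÷ 2124 mcg/mL = 25.71186 mL/hr
Volume infused so far = 25.71186 mL/hr × 5.2 hr = 133.7017 mL
Volume remaining = 250 − 133.7017 = 116.2983 mL
New rate:
Dose = 4.7 mcg/kg/min × 111 kg = 521.7 mcg/min
521.7 mcg/min × 60 min/hr = 31302 mcg/hr
Rate = 31302 mcg/hr ÷ 2124 mcg/mL = 14.73729 mL/hr
Time remaining = 116.2983 mL ÷ 14.73729 mL/hr = 7.891432 hr

7.9 hours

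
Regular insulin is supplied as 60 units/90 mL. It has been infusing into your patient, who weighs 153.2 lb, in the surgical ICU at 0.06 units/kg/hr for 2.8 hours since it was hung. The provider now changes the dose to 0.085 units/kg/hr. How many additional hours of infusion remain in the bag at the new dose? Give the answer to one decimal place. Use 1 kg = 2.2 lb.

Initial rate:
Weight = 153.2 lb ÷ 2.2 lb/kg = 69.63636 kg
Dose = 0.06 units/kg/hr × 69.63636 kg = 4.178182 units/hr
Concentration = 60 units ÷ 90 mL = 0.6666667 units/mL
Rate = 4.178182 units/hr ÷ 0.6666667 units/mL = 6.267273 mL/hr
Volume infused so far = 6.267273 mL/hr × 2.8 hr = 17.54836 mL
Volume remaining = 90 − 17.54836 = 72.45164 mL
New rate:
Dose = 0.085 units/kg/hr × 69.63636 kg = 5.919091 units/hr
Rate = 5.919091 units/hr ÷ 0.6666667 units/mL = 8.878636 mL/hr
Time remaining = 72.45164 mL ÷ 8.878636 mL/hr = 8.160221 hr

8.2 hours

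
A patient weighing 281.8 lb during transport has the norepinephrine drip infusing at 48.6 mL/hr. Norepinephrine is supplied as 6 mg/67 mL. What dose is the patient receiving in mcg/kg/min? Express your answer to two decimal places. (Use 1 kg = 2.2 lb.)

Weight = 281.8 lb ÷ 2.2 lb/kg = 128.0909 kg
Concentration = 6 mg ÷ 67 mL = 0.08955224 mg/mL = 89.55224 mcg/mL
Drug rate = 48.6 mL/hr × 89.55224 mcg/mL = 4352.239 mcg/hr
4352.239 mcg/hr ÷ 60 min/hr = 72.53731 mcg/min
72.53731 mcg/min ÷ 128.0909 kg = 0.5662956 mcg/kg/min

0.57 mcg/kg/min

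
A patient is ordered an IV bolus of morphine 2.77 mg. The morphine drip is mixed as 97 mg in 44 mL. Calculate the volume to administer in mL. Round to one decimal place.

1.3 mL

Concentration = 97 mg ÷ 44 mL = 2.204545 mg/mL
Volume = 2.77 mg ÷ 2.204545 mg/mL = 1.256495 mL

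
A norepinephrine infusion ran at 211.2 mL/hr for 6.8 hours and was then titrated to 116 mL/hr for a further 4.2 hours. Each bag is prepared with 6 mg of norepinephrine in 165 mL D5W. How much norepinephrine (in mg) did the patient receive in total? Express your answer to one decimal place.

Concentration = 6 mg ÷ 165 mL = 0.03636364 mg/mL
Stage 1: 211.2 mL/hr × 6.8 hr = 1436.16 mL → 1436.16 mL × 0.03636364 mg/mL = 52.224 mg
Stage 2: 116 mL/hr × 4.2 hr = 487.2 mL → 487.2 mL × 0.03636364 mg/mL = 17.71636 mg
Total = 52.224 + 17.71636 = 69.94036 mg

69.9 mg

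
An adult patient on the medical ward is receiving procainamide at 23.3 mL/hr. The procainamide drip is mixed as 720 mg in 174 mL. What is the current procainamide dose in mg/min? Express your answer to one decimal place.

1.6 mg/min

Concentration = 720 mg ÷ 174 mL = 4.137931 mg/mL
Drug rate = 23.3 mL/hr × 4.137931 mg/mL = 96.41379 mg/hr
96.41379 mg/hr ÷ 60 min/hr = 1.606897 mg/min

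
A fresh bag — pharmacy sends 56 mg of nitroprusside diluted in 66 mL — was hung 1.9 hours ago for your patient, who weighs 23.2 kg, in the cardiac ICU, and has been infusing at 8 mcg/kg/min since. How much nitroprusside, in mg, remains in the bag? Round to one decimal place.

Dose = 8 mcg/kg/min × 23.2 kg = 185.6 mcg/min
185.6 mcg/min × 60 min/hr = 11136 mcg/hr
Concentration = 56 mg ÷ 66 mL = 0.8484848 mg/mL = 848.4848 mcg/mL
Rate = 11136 mcg/hr ÷ 848.4848 mcg/mL = 13.12457 mL/hr
Volume infused = 13.12457 mL/hr × 1.9 hr = 24.93669 mL
Volume remaining = 66 − 24.93669 = 41.06331 mL
Drug remaining = 41.06331 mL × 848.4848 mcg/mL = 34841.6 mcg = 34.8416 mg

34.8 mg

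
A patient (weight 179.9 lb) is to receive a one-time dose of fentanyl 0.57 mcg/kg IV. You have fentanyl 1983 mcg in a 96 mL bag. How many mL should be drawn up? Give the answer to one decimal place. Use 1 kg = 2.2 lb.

Weight = 179.9 lb ÷ 2.2 lb/kg = 81.77273 kg
Dose = 0.57 mcg/kg × 81.77273 kg = 46.61045 mcg
Concentration = 1983 mcg ÷ 96 mL = 20.65625 mcg/mL
Volume = 46.61045 mcg ÷ 20.65625 mcg/mL = 2.256482 mL

2.3 mL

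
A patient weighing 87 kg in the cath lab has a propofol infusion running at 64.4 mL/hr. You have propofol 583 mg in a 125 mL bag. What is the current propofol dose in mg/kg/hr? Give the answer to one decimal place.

Concentration = 583 mg ÷ 125 mL = 4.664 mg/mL
Drug rate = 64.4 mL/hr × 4.664 mg/mL = 300.3616 mg/hr
300.3616 mg/hr ÷ 87 kg = 3.452432 mg/kg/hr

3.5 mg/kg/hr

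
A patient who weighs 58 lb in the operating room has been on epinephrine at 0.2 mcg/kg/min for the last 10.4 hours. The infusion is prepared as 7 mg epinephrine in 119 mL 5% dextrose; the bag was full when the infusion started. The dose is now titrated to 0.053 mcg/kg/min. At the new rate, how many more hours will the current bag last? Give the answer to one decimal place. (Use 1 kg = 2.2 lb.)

44.3 hours

Initial rate:
Weight = 58 lb ÷ 2.2 lb/kg = 26.36364 kg
Dose = 0.2 mcg/kg/min × 26.36364 kg = 5.272727 mcg/min
5.272727 mcg/min × 60 min/hr = 316.3636 mcg/hr
Concentration = 7 mg ÷ 119 mL = 0.05882353 mg/mL = 58.82353 mcg/mL
Rate = 316.3636 mcg/hr ÷ 58.82353 mcg/mL = 5.378182 mL/hr
Volume infused so far = 5.378182 mL/hr × 10.4 hr = 55.93309 mL
Volume remaining = 119 − 55.93309 = 63.06691 mL
New rate:
Dose = 0.053 mcg/kg/min × 26.36364 kg = 1.397273 mcg/min
1.397273 mcg/min × 60 min/hr = 83.83636 mcg/hr
Rate = 83.83636 mcg/hr ÷ 58.82353 mcg/mL = 1.425218 mL/hr
Time remaining = 63.06691 mL ÷ 1.425218 mL/hr = 44.2507 hr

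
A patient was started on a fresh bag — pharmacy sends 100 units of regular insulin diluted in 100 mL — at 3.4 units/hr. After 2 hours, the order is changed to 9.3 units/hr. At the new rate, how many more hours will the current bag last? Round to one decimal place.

Initial rate:
Concentration = 100 units ÷ 100 mL = 1 units/mL
Rate = 3.4 units/hr ÷ 1 units/mL = 3.4 mL/hr
Volume infused so far = 3.4 mL/hr × 2 hr = 6.8 mL
Volume remaining = 100 − 6.8 = 93.2 mL
New rate:
Rate = 9.3 units/hr ÷ 1 units/mL = 9.3 mL/hr
Time remaining = 93.2 mL ÷ 9.3 mL/hr = 10.02151 hr

10.0 hours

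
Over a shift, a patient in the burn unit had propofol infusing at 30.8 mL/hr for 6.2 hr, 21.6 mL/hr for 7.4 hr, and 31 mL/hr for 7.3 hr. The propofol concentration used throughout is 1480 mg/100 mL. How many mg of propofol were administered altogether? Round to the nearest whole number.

8541 mg

Concentration = 1480 mg ÷ 100 mL = 14.8 mg/mL
Stage 1: 30.8 mL/hr × 6.2 hr = 190.96 mL → 190.96 mL × 14.8 mg/mL = 2826.208 mg
Stage 2: 21.6 mL/hr × 7.4 hr = 159.84 mL → 159.84 mL × 14.8 mg/mL = 2365.632 mg
Stage 3: 31 mL/hr × 7.3 hr = 226.3 mL → 226.3 mL × 14.8 mg/mL = 3349.24 mg
Total = 2826.208 + 2365.632 + 3349.24 = 8541.08 mg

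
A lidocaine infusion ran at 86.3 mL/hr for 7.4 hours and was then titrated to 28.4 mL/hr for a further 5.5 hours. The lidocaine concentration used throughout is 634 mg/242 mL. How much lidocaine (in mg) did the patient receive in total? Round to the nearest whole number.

2082 mg

Concentration = 634 mg ÷ 242 mL = 2.619835 mg/mL
Stage 1: 86.3 mL/hr × 7.4 hr = 638.62 mL → 638.62 mL × 2.619835 mg/mL = 1673.079 mg
Stage 2: 28.4 mL/hr × 5.5 hr = 156.2 mL → 156.2 mL × 2.619835 mg/mL = 409.2182 mg
Total = 1673.079 + 409.2182 = 2082.297 mg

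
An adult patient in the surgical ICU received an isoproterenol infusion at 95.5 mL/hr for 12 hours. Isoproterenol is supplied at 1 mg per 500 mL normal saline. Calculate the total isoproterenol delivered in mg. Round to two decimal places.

2.29 mg

Concentration = 1 mg ÷ 500 mL = 0.002 mg/mL = 2 mcg/mL
Drug rate = 95.5 mL/hr × 2 mcg/mL = 191 mcg/hr
Total = 191 mcg/hr × 12 hr = 2292 mcg = 2.292 mg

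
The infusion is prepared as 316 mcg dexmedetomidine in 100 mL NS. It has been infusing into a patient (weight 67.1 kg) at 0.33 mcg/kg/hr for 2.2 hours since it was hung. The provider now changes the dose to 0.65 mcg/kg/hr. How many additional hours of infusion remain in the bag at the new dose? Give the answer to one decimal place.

6.1 hours

Initial rate:
Dose = 0.33 mcg/kg/hr × 67.1 kg = 22.143 mcg/hr
Concentration = 316 mcg ÷ 100 mL = 3.16 mcg/mL
Rate = 22.143 mcg/hr ÷ 3.16 mcg/mL = 7.007278 mL/hr
Volume infused so far = 7.007278 mL/hr × 2.2 hr = 15.41601 mL
Volume remaining = 100 − 15.41601 = 84.58399 mL
New rate:
Dose = 0.65 mcg/kg/hr × 67.1 kg = 43.615 mcg/hr
Rate = 43.615 mcg/hr ÷ 3.16 mcg/mL = 13.80222 mL/hr
Time remaining = 84.58399 mL ÷ 13.80222 mL/hr = 6.128291 hr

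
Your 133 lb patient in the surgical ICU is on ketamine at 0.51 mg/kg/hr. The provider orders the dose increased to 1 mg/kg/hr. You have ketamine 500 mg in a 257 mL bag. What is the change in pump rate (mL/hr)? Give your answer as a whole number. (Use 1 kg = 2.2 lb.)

At the current dose:
Weight = 133 lb ÷ 2.2 lb/kg = 60.45455 kg
Dose = 0.51 mg/kg/hr × 60.45455 kg = 30.83182 mg/hr
Concentration = 500 mg ÷ 257 mL = 1.945525 mg/mL
Rate = 30.83182 mg/hr ÷ 1.945525 mg/mL = 15.84755 mL/hr
At the new dose:
Dose = 1 mg/kg/hr × 60.45455 kg = 60.45455 mg/hr
Rate = 60.45455 mg/hr ÷ 1.945525 mg/mL = 31.07364 mL/hr
Change = 31.07364 − 15.84755 = 15.22608 mL/hr → 15.22608 mL/hr increase

15 mL/hr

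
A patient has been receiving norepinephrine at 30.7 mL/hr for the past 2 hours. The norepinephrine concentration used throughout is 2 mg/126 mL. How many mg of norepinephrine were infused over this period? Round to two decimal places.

Concentration = 2 mg ÷ 126 mL = 0.01587302 mg/mL = 15.87302 mcg/mL
Drug rate = 30.7 mL/hr × 15.87302 mcg/mL = 487.3016 mcg/hr
Total = 487.3016 mcg/hr × 2 hr = 974.6032 mcg = 0.9746032 mg

0.97 mg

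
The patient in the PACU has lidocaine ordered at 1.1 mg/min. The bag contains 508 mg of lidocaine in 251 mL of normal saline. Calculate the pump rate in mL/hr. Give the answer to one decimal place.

32.6 mL/hr

1.1 mg/min × 60 min/hr = 66 mg/hr
Concentration = 508 mg ÷ 251 mL = 2.023904 mg/mL
Rate = 66 mg/hr ÷ 2.023904 mg/mL = 32.61024 mL/hr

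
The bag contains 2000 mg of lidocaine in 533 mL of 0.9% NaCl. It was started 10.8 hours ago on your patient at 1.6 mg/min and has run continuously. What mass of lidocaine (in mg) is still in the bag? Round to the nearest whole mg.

1.6 mg/min × 60 min/hr = 96 mg/hr
Concentration = 2000 mg ÷ 533 mL = 3.752345 mg/mL
Rate = 96 mg/hr ÷ 3.752345 mg/mL = 25.584 mL/hr
Volume infused = 25.584 mL/hr × 10.8 hr = 276.3072 mL
Volume remaining = 533 − 276.3072 = 256.6928 mL
Drug remaining = 256.6928 mL × 3.752345 mg/mL = 963.2 mg

963 mg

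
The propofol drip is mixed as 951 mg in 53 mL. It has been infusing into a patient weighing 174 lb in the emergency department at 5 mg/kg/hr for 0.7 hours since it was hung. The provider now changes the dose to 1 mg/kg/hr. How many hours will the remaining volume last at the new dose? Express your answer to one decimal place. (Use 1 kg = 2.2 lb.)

Initial rate:
Weight = 174 lb ÷ 2.2 lb/kg = 79.09091 kg
Dose = 5 mg/kg/hr × 79.09091 kg = 395.4545 mg/hr
Concentration = 951 mg ÷ 53 mL = 17.9434 mg/mL
Rate = 395.4545 mg/hr ÷ 17.9434 mg/mL = 22.039 mL/hr
Volume infused so far = 22.039 mL/hr × 0.7 hr = 15.4273 mL
Volume remaining = 53 − 15.4273 = 37.5727 mL
New rate:
Dose = 1 mg/kg/hr × 79.09091 kg = 79.09091 mg/hr
Rate = 79.09091 mg/hr ÷ 17.9434 mg/mL = 4.4078 mL/hr
Time remaining = 37.5727 mL ÷ 4.4078 mL/hr = 8.524138 hr

8.5 hours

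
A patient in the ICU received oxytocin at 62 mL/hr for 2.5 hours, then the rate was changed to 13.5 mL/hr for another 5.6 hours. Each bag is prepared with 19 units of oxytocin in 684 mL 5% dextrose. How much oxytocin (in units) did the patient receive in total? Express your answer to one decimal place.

Concentration = 19 units ÷ 684 mL = 0.02777778 units/mL
Stage 1: 62 mL/hr × 2.5 hr = 155 mL → 155 mL × 0.02777778 units/mL = 4.305556 units
Stage 2: 13.5 mL/hr × 5.6 hr = 75.6 mL → 75.6 mL × 0.02777778 units/mL = 2.1 units
Total = 4.305556 + 2.1 = 6.405556 units

6.4 units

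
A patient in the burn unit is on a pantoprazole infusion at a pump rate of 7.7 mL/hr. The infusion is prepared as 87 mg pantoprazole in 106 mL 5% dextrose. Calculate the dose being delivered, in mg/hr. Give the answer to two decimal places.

Concentration = 87 mg ÷ 106 mL = 0.8207547 mg/mL
Drug rate = 7.7 mL/hr × 0.8207547 mg/mL = 6.319811 mg/hr

6.32 mg/hr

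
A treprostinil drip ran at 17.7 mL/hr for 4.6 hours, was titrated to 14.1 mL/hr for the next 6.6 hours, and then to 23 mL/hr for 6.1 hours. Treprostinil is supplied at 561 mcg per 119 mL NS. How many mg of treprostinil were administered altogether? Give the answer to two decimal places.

1.48 mg

Concentration = 561 mcg ÷ 119 mL = 4.714286 mcg/mL
Stage 1: 17.7 mL/hr × 4.6 hr = 81.42 mL → 81.42 mL × 4.714286 mcg/mL = 383.8371 mcg
Stage 2: 14.1 mL/hr × 6.6 hr = 93.06 mL → 93.06 mL × 4.714286 mcg/mL = 438.7114 mcg
Stage 3: 23 mL/hr × 6.1 hr = 140.3 mL → 140.3 mL × 4.714286 mcg/mL = 661.4143 mcg
Total = 383.8371 + 438.7114 + 661.4143 = 1483.963 mcg = 1.483963 mg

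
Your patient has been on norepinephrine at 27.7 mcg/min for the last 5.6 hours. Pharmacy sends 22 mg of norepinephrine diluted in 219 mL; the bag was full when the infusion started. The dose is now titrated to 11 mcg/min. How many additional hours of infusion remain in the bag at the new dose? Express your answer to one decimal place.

19.2 hours

Initial rate:
27.7 mcg/min × 60 min/hr = 1662 mcg/hr
Concentration = 22 mg ÷ 219 mL = 0.1004566 mg/mL = 100.4566 mcg/mL
Rate = 1662 mcg/hr ÷ 100.4566 mcg/mL = 16.54445 mL/hr
Volume infused so far = 16.54445 mL/hr × 5.6 hr = 92.64895 mL
Volume remaining = 219 − 92.64895 = 126.3511 mL
New rate:
11 mcg/min × 60 min/hr = 660 mcg/hr
Rate = 660 mcg/hr ÷ 100.4566 mcg/mL = 6.57 mL/hr
Time remaining = 126.3511 mL ÷ 6.57 mL/hr = 19.23152 hr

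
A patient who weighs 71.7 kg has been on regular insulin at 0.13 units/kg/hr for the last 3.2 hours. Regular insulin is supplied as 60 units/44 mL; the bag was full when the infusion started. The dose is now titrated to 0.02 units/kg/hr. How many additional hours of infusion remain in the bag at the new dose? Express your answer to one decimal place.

Initial rate:
Dose = 0.13 units/kg/hr × 71.7 kg = 9.321 units/hr
Concentration = 60 units ÷ 44 mL = 1.363636 units/mL
Rate = 9.321 units/hr ÷ 1.363636 units/mL = 6.8354 mL/hr
Volume infused so far = 6.8354 mL/hr × 3.2 hr = 21.87328 mL
Volume remaining = 44 − 21.87328 = 22.12672 mL
New rate:
Dose = 0.02 units/kg/hr × 71.7 kg = 1.434 units/hr
Rate = 1.434 units/hr ÷ 1.363636 units/mL = 1.0516 mL/hr
Time remaining = 22.12672 mL ÷ 1.0516 mL/hr = 21.041 hr

21.0 hours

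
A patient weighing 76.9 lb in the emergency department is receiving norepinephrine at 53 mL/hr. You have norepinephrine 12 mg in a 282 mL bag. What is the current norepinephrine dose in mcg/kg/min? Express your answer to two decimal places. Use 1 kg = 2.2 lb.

Weight = 76.9 lb ÷ 2.2 lb/kg = 34.95455 kg
Concentration = 12 mg ÷ 282 mL = 0.04255319 mg/mL = 42.55319 mcg/mL
Drug rate = 53 mL/hr × 42.55319 mcg/mL = 2255.319 mcg/hr
2255.319 mcg/hr ÷ 60 min/hr = 37.58865 mcg/min
37.58865 mcg/min ÷ 34.95455 kg = 1.075358 mcg/kg/min

1.08 mcg/kg/min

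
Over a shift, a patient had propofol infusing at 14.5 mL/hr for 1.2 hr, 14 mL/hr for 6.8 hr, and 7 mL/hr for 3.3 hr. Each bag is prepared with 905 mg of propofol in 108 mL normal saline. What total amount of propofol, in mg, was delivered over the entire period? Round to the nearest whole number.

1137 mg

Concentration = 905 mg ÷ 108 mL = 8.37963 mg/mL
Stage 1: 14.5 mL/hr × 1.2 hr = 17.4 mL → 17.4 mL × 8.37963 mg/mL = 145.8056 mg
Stage 2: 14 mL/hr × 6.8 hr = 95.2 mL → 95.2 mL × 8.37963 mg/mL = 797.7407 mg
Stage 3: 7 mL/hr × 3.3 hr = 23.1 mL → 23.1 mL × 8.37963 mg/mL = 193.5694 mg
Total = 145.8056 + 797.7407 + 193.5694 = 1137.116 mg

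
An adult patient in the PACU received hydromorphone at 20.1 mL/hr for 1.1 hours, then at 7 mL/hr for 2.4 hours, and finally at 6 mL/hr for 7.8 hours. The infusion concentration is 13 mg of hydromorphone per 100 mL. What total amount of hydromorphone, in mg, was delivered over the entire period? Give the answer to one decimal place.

Concentration = 13 mg ÷ 100 mL = 0.13 mg/mL
Stage 1: 20.1 mL/hr × 1.1 hr = 22.11 mL → 22.11 mL × 0.13 mg/mL = 2.8743 mg
Stage 2: 7 mL/hr × 2.4 hr = 16.8 mL → 16.8 mL × 0.13 mg/mL = 2.184 mg
Stage 3: 6 mL/hr × 7.8 hr = 46.8 mL → 46.8 mL × 0.13 mg/mL = 6.084 mg
Total = 2.8743 + 2.184 + 6.084 = 11.1423 mg

11.1 mg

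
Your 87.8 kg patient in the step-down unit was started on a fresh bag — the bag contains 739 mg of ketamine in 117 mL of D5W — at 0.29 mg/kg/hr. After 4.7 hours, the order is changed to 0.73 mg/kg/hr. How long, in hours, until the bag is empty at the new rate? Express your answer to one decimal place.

Initial rate:
Dose = 0.29 mg/kg/hr × 87.8 kg = 25.462 mg/hr
Concentration = 739 mg ÷ 117 mL = 6.316239 mg/mL
Rate = 25.462 mg/hr ÷ 6.316239 mg/mL = 4.031196 mL/hr
Volume infused so far = 4.031196 mL/hr × 4.7 hr = 18.94662 mL
Volume remaining = 117 − 18.94662 = 98.05338 mL
New rate:
Dose = 0.73 mg/kg/hr × 87.8 kg = 64.094 mg/hr
Rate = 64.094 mg/hr ÷ 6.316239 mg/mL = 10.14749 mL/hr
Time remaining = 98.05338 mL ÷ 10.14749 mL/hr = 9.662817 hr

9.7 hours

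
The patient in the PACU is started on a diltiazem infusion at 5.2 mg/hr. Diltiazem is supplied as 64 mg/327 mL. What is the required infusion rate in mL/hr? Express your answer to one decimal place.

Concentration = 64 mg ÷ 327 mL = 0.1957187 mg/mL
Rate = 5.2 mg/hr ÷ 0.1957187 mg/mL = 26.56875 mL/hr

26.6 mL/hr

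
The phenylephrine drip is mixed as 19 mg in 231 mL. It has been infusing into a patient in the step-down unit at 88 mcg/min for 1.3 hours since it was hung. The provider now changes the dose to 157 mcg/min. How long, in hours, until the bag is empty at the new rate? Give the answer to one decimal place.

1.3 hours

Initial rate:
88 mcg/min × 60 min/hr = 5280 mcg/hr
Concentration = 19 mg ÷ 231 mL = 0.08225108 mg/mL = 82.25108 mcg/mL
Rate = 5280 mcg/hr ÷ 82.25108 mcg/mL = 64.19368 mL/hr
Volume infused so far = 64.19368 mL/hr × 1.3 hr = 83.45179 mL
Volume remaining = 231 − 83.45179 = 147.5482 mL
New rate:
157 mcg/min × 60 min/hr = 9420 mcg/hr
Rate = 9420 mcg/hr ÷ 82.25108 mcg/mL = 114.5274 mL/hr
Time remaining = 147.5482 mL ÷ 114.5274 mL/hr = 1.288323 hr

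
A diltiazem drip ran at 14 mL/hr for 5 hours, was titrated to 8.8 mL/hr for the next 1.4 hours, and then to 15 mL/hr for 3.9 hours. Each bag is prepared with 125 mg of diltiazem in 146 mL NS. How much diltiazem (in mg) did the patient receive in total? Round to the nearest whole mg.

121 mg

Concentration = 125 mg ÷ 146 mL = 0.8561644 mg/mL
Stage 1: 14 mL/hr × 5 hr = 70 mL → 70 mL × 0.8561644 mg/mL = 59.93151 mg
Stage 2: 8.8 mL/hr × 1.4 hr = 12.32 mL → 12.32 mL × 0.8561644 mg/mL = 10.54795 mg
Stage 3: 15 mL/hr × 3.9 hr = 58.5 mL → 58.5 mL × 0.8561644 mg/mL = 50.08562 mg
Total = 59.93151 + 10.54795 + 50.08562 = 120.5651 mg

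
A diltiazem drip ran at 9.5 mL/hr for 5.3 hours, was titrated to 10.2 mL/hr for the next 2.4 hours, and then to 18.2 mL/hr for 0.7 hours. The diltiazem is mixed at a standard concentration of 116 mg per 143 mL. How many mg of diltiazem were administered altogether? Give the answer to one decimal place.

Concentration = 116 mg ÷ 143 mL = 0.8111888 mg/mL
Stage 1: 9.5 mL/hr × 5.3 hr = 50.35 mL → 50.35 mL × 0.8111888 mg/mL = 40.84336 mg
Stage 2: 10.2 mL/hr × 2.4 hr = 24.48 mL → 24.48 mL × 0.8111888 mg/mL = 19.8579 mg
Stage 3: 18.2 mL/hr × 0.7 hr = 12.74 mL → 12.74 mL × 0.8111888 mg/mL = 10.33455 mg
Total = 40.84336 + 19.8579 + 10.33455 = 71.0358 mg

71.0 mg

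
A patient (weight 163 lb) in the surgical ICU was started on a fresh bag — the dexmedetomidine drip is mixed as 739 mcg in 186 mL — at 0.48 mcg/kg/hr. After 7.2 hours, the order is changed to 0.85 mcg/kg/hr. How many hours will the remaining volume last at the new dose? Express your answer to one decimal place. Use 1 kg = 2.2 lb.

Initial rate:
Weight = 163 lb ÷ 2.2 lb/kg = 74.09091 kg
Dose = 0.48 mcg/kg/hr × 74.09091 kg = 35.56364 mcg/hr
Concentration = 739 mcg ÷ 186 mL = 3.973118 mcg/mL
Rate = 35.56364 mcg/hr ÷ 3.973118 mcg/mL = 8.951064 mL/hr
Volume infused so far = 8.951064 mL/hr × 7.2 hr = 64.44766 mL
Volume remaining = 186 − 64.44766 = 121.5523 mL
New rate:
Dose = 0.85 mcg/kg/hr × 74.09091 kg = 62.97727 mcg/hr
Rate = 62.97727 mcg/hr ÷ 3.973118 mcg/mL = 15.85084 mL/hr
Time remaining = 121.5523 mL ÷ 15.85084 mL/hr = 7.66851 hr

7.7 hours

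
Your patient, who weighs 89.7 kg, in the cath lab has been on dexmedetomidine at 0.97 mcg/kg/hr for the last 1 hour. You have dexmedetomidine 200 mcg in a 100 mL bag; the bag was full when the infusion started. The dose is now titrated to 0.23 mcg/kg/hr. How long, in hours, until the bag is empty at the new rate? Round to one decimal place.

5.5 hours

Initial rate:
Dose = 0.97 mcg/kg/hr × 89.7 kg = 87.009 mcg/hr
Concentration = 200 mcg ÷ 100 mL = 2 mcg/mL
Rate = 87.009 mcg/hr ÷ 2 mcg/mL = 43.5045 mL/hr
Volume infused so far = 43.5045 mL/hr × 1 hr = 43.5045 mL
Volume remaining = 100 − 43.5045 = 56.4955 mL
New rate:
Dose = 0.23 mcg/kg/hr × 89.7 kg = 20.631 mcg/hr
Rate = 20.631 mcg/hr ÷ 2 mcg/mL = 10.3155 mL/hr
Time remaining = 56.4955 mL ÷ 10.3155 mL/hr = 5.476758 hr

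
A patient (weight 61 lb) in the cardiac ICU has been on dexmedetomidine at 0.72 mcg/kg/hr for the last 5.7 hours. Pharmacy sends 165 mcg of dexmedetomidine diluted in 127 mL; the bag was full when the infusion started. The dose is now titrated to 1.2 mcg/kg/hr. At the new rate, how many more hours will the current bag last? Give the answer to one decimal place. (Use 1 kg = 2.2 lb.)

1.5 hours

Initial rate:
Weight = 61 lb ÷ 2.2 lb/kg = 27.72727 kg
Dose = 0.72 mcg/kg/hr × 27.72727 kg = 19.96364 mcg/hr
Concentration = 165 mcg ÷ 127 mL = 1.299213 mcg/mL
Rate = 19.96364 mcg/hr ÷ 1.299213 mcg/mL = 15.36595 mL/hr
Volume infused so far = 15.36595 mL/hr × 5.7 hr = 87.58592 mL
Volume remaining = 127 − 87.58592 = 39.41408 mL
New rate:
Dose = 1.2 mcg/kg/hr × 27.72727 kg = 33.27273 mcg/hr
Rate = 33.27273 mcg/hr ÷ 1.299213 mcg/mL = 25.60992 mL/hr
Time remaining = 39.41408 mL ÷ 25.60992 mL/hr = 1.539016 hr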